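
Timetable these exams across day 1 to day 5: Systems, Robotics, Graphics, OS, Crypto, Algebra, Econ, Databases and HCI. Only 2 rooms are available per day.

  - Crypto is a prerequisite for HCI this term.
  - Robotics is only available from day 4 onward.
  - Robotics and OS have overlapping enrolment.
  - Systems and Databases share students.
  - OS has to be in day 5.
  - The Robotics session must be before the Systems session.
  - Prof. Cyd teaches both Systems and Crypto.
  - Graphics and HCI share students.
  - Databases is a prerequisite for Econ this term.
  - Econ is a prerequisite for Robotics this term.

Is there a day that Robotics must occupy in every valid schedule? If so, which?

day 4

Robotics's window is day 4–day 5.
OS is fixed at day 5, and Robotics can't share a day with OS.
So Robotics must be day 4.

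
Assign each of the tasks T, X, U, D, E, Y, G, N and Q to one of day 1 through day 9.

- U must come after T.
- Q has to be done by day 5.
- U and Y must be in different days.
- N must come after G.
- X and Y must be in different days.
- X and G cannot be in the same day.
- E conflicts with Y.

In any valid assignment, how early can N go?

Precedence pushes N to at least day 2.
N at day 2 is achievable: D in day 1, E in day 1, Q in day 1, T in day 1, G in day 1, U in day 2, X in day 2, N in day 2, Y in day 3.

day 2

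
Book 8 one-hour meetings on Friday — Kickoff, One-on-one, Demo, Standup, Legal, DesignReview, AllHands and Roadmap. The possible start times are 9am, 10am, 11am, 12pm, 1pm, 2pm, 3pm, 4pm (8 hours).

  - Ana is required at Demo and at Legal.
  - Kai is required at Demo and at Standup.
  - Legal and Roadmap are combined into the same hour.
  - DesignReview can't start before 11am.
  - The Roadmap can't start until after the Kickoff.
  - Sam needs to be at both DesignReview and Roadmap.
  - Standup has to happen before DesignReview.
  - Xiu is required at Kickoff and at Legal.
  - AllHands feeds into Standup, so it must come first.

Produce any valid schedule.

Standup=10am, Demo=9am, Kickoff=9am, One-on-one=9am, Legal=10am, DesignReview=11am, AllHands=9am, Roadmap=10am

Checking: AllHands(9am) before Standup(10am); Standup(10am) before DesignReview(11am); Kickoff(9am) before Roadmap(10am); DesignReview(11am) != Roadmap(10am); Demo(9am) != Standup(10am); Kickoff(9am) != Legal(10am); Demo(9am) != Legal(10am); Legal = Roadmap = 10am; DesignReview=11am in [11am,4pm].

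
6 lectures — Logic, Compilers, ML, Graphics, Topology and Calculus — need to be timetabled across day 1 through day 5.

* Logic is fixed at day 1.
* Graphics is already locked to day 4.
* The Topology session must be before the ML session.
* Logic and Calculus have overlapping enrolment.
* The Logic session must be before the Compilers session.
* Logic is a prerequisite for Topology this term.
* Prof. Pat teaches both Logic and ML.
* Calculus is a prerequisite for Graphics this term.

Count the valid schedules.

48

Splitting on Compilers: it can be day 2 (12), day 3 (12), day 4 (12), day 5 (12). Listing each branch's schedules as (Logic, ML, Graphics, Topology, Calculus) by day number:
Compilers=day 2: (1,3,4,2,2) (1,3,4,2,3) (1,4,4,2,2) (1,4,4,2,3) (1,4,4,3,2) (1,4,4,3,3) (1,5,4,2,2) (1,5,4,2,3) (1,5,4,3,2) (1,5,4,3,3) (1,5,4,4,2) (1,5,4,4,3) — 12.
Compilers=day 3: (1,3,4,2,2) (1,3,4,2,3) (1,4,4,2,2) (1,4,4,2,3) (1,4,4,3,2) (1,4,4,3,3) (1,5,4,2,2) (1,5,4,2,3) (1,5,4,3,2) (1,5,4,3,3) (1,5,4,4,2) (1,5,4,4,3) — 12.
Compilers=day 4: (1,3,4,2,2) (1,3,4,2,3) (1,4,4,2,2) (1,4,4,2,3) (1,4,4,3,2) (1,4,4,3,3) (1,5,4,2,2) (1,5,4,2,3) (1,5,4,3,2) (1,5,4,3,3) (1,5,4,4,2) (1,5,4,4,3) — 12.
Compilers=day 5: (1,3,4,2,2) (1,3,4,2,3) (1,4,4,2,2) (1,4,4,2,3) (1,4,4,3,2) (1,4,4,3,3) (1,5,4,2,2) (1,5,4,2,3) (1,5,4,3,2) (1,5,4,3,3) (1,5,4,4,2) (1,5,4,4,3) — 12.
Summing: 12 + 12 + 12 + 12 = 48.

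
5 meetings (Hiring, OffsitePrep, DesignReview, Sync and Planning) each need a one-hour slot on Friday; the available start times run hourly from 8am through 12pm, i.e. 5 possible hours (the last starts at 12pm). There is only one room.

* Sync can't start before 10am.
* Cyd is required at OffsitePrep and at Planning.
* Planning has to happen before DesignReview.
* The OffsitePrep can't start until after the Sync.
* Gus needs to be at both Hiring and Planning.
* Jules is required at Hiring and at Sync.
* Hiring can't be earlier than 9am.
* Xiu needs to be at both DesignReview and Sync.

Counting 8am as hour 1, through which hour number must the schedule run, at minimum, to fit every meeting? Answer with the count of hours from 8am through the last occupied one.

5 hours

The precedence chain requires at least 2 distinct hours.
With at most 1 per hour and 5 meetings, at least 5 hours are needed.
Propagating the time windows through the other constraints, OffsitePrep can't land before 11am — that is hour 4 counting from 8am — so the schedule must run through at least 4 hours.
5 works (last occupied hour: 12pm): for example DesignReview in 12pm, Planning in 8am, OffsitePrep in 11am, Sync in 10am, Hiring in 9am.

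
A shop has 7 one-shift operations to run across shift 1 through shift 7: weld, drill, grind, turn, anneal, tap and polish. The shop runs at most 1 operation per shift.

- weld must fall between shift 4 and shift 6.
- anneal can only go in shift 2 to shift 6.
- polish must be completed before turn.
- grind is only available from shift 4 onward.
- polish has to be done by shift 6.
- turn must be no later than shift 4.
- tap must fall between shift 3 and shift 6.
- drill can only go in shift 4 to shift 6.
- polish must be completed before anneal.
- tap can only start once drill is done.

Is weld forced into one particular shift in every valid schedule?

weld can be shift 4 (e.g. anneal in shift 3; polish in shift 1; weld in shift 4; drill in shift 5; tap in shift 6; turn in shift 2; grind in shift 7) or shift 5 (e.g. tap in shift 6; drill in shift 4; anneal in shift 3; polish in shift 1; weld in shift 5; turn in shift 2; grind in shift 7).

No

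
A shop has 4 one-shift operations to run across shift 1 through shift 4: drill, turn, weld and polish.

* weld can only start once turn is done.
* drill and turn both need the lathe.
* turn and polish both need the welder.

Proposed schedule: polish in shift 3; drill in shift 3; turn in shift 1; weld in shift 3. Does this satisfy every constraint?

Valid

weld can only start once turn is done — holds.
turn and polish both need the welder — holds.
drill and turn both need the lathe — holds.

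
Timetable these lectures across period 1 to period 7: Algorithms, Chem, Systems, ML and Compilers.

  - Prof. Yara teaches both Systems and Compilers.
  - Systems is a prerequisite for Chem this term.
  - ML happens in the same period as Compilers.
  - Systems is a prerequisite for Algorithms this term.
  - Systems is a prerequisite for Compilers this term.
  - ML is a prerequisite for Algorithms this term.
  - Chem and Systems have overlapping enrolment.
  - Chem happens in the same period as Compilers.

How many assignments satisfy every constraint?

Splitting on Algorithms: it can be period 3 (1), period 4 (3), period 5 (6), period 6 (10), period 7 (15). Listing each branch's schedules as (Chem, Systems, ML, Compilers) by period number:
Algorithms=period 3: (2,1,2,2) — 1.
Algorithms=period 4: (2,1,2,2) (3,1,3,3) (3,2,3,3) — 3.
Algorithms=period 5: (2,1,2,2) (3,1,3,3) (3,2,3,3) (4,1,4,4) (4,2,4,4) (4,3,4,4) — 6.
Algorithms=period 6: (2,1,2,2) (3,1,3,3) (3,2,3,3) (4,1,4,4) (4,2,4,4) (4,3,4,4) (5,1,5,5) (5,2,5,5) (5,3,5,5) (5,4,5,5) — 10.
Algorithms=period 7: (2,1,2,2) (3,1,3,3) (3,2,3,3) (4,1,4,4) (4,2,4,4) (4,3,4,4) (5,1,5,5) (5,2,5,5) (5,3,5,5) (5,4,5,5) (6,1,6,6) (6,2,6,6) (6,3,6,6) (6,4,6,6) (6,5,6,6) — 15.
Summing: 1 + 3 + 6 + 10 + 15 = 35.

35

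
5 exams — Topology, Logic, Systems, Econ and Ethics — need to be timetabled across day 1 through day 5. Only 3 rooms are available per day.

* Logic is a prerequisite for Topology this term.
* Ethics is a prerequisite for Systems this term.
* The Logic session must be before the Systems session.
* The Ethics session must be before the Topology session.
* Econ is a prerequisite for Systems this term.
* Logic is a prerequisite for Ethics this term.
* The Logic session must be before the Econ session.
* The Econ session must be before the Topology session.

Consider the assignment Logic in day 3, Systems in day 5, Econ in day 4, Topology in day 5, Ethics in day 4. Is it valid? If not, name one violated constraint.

Yes

Econ is a prerequisite for Systems this term — holds.
The Econ session must be before the Topology session — holds.
The Logic session must be before the Econ session — holds.
The Ethics session must be before the Topology session — holds.
The Logic session must be before the Systems session — holds.
Ethics is a prerequisite for Systems this term — holds.
Only 3 rooms are available per day — holds.
Logic is a prerequisite for Topology this term — holds.
Logic is a prerequisite for Ethics this term — holds.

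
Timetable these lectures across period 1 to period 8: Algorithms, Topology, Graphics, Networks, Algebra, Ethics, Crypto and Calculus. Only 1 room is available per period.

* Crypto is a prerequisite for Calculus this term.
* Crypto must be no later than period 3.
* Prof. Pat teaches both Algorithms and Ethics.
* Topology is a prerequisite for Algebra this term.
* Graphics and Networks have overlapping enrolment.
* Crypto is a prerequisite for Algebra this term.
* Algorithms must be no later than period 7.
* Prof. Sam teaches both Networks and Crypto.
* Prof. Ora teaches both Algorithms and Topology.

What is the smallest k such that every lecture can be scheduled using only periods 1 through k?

The precedence chain requires at least 2 distinct periods.
With at most 1 per period and 8 lectures, at least 8 periods are needed.
8 works (last occupied period: period 8): for example Crypto in period 1; Algorithms in period 2; Calculus in period 5; Algebra in period 4; Ethics in period 8; Graphics in period 6; Networks in period 7; Topology in period 3.

8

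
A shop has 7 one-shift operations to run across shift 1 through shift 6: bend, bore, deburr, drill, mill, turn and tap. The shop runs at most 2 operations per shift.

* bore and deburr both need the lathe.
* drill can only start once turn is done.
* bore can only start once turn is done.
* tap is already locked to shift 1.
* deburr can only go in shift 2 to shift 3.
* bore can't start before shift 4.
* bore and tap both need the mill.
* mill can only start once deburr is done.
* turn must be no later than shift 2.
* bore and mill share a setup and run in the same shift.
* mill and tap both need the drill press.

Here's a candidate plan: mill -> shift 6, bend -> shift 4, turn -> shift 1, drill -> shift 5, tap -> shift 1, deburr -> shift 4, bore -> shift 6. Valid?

bore can only start once turn is done — holds.
deburr can only go in shift 2 to shift 3 — violated.
bore and deburr both need the lathe — holds.
bore can't start before shift 4 — holds.
turn must be no later than shift 2 — holds.
drill can only start once turn is done — holds.
bore and tap both need the mill — holds.
bore and mill share a setup and run in the same shift — holds.
mill can only start once deburr is done — holds.
The shop runs at most 2 operations per shift — holds.
tap is already locked to shift 1 — holds.
mill and tap both need the drill press — holds.

No — it violates: deburr can only go in shift 2 to shift 3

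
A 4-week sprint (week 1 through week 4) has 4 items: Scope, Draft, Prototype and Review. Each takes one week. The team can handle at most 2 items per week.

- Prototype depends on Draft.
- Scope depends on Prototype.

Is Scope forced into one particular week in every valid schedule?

Scope can be week 3 (e.g. Draft=week 1; Prototype=week 2; Review=week 1; Scope=week 3) or week 4 (e.g. Scope=week 4; Draft=week 1; Prototype=week 2; Review=week 1).

No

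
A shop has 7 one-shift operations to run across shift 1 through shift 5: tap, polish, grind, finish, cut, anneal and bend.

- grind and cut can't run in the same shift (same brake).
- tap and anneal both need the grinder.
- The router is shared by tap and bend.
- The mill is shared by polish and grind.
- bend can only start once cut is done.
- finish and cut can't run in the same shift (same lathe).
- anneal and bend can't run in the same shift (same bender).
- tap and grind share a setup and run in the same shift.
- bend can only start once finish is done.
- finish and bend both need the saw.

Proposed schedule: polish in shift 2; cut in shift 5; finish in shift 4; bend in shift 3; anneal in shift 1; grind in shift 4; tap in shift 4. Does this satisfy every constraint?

The mill is shared by polish and grind — holds.
finish and cut can't run in the same shift (same lathe) — holds.
tap and anneal both need the grinder — holds.
anneal and bend can't run in the same shift (same bender) — holds.
bend can only start once cut is done — violated.
finish and bend both need the saw — holds.
The router is shared by tap and bend — holds.
grind and cut can't run in the same shift (same brake) — holds.
bend can only start once finish is done — violated.
tap and grind share a setup and run in the same shift — holds.

Invalid. bend can only start once cut is done.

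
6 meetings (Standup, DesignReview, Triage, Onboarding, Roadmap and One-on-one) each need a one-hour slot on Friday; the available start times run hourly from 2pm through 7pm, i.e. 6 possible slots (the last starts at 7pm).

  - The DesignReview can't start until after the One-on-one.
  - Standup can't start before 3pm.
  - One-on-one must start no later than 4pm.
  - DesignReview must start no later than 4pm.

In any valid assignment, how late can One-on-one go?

3pm

One-on-one's own window allows nothing later than 4pm; downstream work caps One-on-one at 3pm.
One-on-one at 3pm is achievable: Roadmap in 2pm, One-on-one in 3pm, Standup in 3pm, Triage in 2pm, Onboarding in 2pm, DesignReview in 4pm.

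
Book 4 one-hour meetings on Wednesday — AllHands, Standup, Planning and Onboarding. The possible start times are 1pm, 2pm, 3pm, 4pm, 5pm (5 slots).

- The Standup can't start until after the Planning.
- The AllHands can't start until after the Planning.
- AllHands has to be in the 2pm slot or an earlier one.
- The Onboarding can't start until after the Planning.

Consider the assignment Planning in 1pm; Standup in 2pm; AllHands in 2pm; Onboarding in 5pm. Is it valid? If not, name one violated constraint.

Yes, all constraints hold

The Onboarding can't start until after the Planning — holds.
The AllHands can't start until after the Planning — holds.
AllHands has to be in the 2pm slot or an earlier one — holds.
The Standup can't start until after the Planning — holds.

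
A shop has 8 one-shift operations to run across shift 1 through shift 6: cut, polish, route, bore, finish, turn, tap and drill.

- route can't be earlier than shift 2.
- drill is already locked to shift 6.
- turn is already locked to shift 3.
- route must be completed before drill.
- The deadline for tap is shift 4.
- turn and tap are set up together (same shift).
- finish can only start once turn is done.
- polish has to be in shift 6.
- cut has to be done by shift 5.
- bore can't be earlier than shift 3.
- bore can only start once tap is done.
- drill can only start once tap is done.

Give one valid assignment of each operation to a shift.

cut -> shift 1, turn -> shift 3, drill -> shift 6, tap -> shift 3, bore -> shift 4, route -> shift 2, polish -> shift 6, finish -> shift 4

Checking: tap(shift 3) before bore(shift 4); route(shift 2) before drill(shift 6); tap(shift 3) before drill(shift 6); turn(shift 3) before finish(shift 4); turn = tap = shift 3; polish=shift 6 in [shift 6,shift 6]; turn=shift 3 in [shift 3,shift 3]; bore=shift 4 in [shift 3,shift 6]; route=shift 2 in [shift 2,shift 6]; drill=shift 6 in [shift 6,shift 6]; cut=shift 1 in [shift 1,shift 5]; tap=shift 3 in [shift 1,shift 4].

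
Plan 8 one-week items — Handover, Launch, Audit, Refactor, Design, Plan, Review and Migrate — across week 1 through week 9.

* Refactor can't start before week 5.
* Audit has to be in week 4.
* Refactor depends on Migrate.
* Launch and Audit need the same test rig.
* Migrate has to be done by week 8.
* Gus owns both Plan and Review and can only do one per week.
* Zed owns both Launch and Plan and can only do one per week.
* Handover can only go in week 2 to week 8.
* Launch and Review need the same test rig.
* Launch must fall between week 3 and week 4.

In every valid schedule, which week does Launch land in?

week 3

Launch's window is week 3–week 4.
Audit is fixed at week 4, and Launch can't share a week with Audit.
So Launch must be week 3.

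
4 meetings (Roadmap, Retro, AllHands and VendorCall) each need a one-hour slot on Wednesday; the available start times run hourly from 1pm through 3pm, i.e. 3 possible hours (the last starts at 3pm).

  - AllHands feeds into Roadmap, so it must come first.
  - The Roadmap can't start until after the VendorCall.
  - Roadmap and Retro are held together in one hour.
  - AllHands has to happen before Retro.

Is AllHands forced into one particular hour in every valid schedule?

No

AllHands can be 1pm (e.g. Retro -> 2pm, Roadmap -> 2pm, AllHands -> 1pm, VendorCall -> 1pm) or 2pm (e.g. Retro -> 3pm; Roadmap -> 3pm; AllHands -> 2pm; VendorCall -> 1pm).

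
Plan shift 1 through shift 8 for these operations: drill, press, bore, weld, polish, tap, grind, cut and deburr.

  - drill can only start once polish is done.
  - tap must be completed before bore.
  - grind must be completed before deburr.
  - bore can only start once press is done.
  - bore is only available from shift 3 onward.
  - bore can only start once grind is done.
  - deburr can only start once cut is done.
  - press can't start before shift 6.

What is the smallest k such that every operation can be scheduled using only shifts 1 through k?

The precedence chain requires at least 2 distinct shifts.
Propagating the time windows through the other constraints, bore can't land before shift 7, so the schedule must run through at least shift 7.
7 works (last occupied shift: shift 7): for example polish -> shift 1, grind -> shift 1, bore -> shift 7, weld -> shift 1, tap -> shift 1, press -> shift 6, drill -> shift 2, cut -> shift 1, deburr -> shift 2.

7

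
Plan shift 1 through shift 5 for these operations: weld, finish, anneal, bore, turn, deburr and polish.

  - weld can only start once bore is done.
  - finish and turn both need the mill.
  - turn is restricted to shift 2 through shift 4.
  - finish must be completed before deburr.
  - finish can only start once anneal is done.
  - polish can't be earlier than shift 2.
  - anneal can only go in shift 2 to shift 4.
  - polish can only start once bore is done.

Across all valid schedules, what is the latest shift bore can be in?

shift 4

Downstream work caps bore at shift 4.
bore at shift 4 is achievable: turn -> shift 2; finish -> shift 3; weld -> shift 5; polish -> shift 5; anneal -> shift 2; bore -> shift 4; deburr -> shift 4.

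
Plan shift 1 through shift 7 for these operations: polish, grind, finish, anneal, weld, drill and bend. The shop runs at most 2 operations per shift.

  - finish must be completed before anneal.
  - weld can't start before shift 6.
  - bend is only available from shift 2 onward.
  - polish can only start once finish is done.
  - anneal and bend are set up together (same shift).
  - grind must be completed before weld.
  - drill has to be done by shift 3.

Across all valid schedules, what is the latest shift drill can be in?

shift 3

Drill's own window allows nothing later than shift 3.
drill at shift 3 is achievable: finish -> shift 1, drill -> shift 3, bend -> shift 2, anneal -> shift 2, polish -> shift 3, grind -> shift 1, weld -> shift 6.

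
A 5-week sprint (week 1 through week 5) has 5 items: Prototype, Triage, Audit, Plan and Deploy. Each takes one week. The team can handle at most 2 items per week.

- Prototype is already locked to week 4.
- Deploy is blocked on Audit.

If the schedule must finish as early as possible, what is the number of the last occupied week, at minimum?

The precedence chain requires at least 2 distinct weeks.
With at most 2 per week and 5 work items, at least 3 weeks are needed.
Prototype can't be placed before week 4, so the schedule must run through at least week 4.
4 works (last occupied week: week 4): for example Triage=week 1; Prototype=week 4; Deploy=week 2; Audit=week 1; Plan=week 2.

week 4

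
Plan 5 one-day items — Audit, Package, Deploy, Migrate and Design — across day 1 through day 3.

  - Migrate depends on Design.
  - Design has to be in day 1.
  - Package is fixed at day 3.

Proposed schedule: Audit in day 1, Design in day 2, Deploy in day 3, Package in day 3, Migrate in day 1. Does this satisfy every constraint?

No. Migrate depends on Design is not satisfied.

Migrate depends on Design — violated.
Package is fixed at day 3 — holds.
Design has to be in day 1 — violated.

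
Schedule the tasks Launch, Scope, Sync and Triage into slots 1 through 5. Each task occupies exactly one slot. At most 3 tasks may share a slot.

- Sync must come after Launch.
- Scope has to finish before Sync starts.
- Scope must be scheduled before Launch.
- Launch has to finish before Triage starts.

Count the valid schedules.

20

Splitting on Launch: it can be 2 (9), 3 (8), 4 (3). Listing each branch's schedules as (Scope, Sync, Triage):
Launch=2: (1,3,3) (1,3,4) (1,3,5) (1,4,3) (1,4,4) (1,4,5) (1,5,3) (1,5,4) (1,5,5) — 9.
Launch=3: (1,4,4) (1,4,5) (1,5,4) (1,5,5) (2,4,4) (2,4,5) (2,5,4) (2,5,5) — 8.
Launch=4: (1,5,5) (2,5,5) (3,5,5) — 3.
Summing: 9 + 8 + 3 = 20.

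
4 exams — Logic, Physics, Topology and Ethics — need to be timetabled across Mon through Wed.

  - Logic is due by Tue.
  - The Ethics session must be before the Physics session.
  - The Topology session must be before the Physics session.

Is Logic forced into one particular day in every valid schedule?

Logic can be Mon (e.g. Physics=Tue, Topology=Mon, Ethics=Mon, Logic=Mon) or Tue (e.g. Logic -> Tue; Topology -> Mon; Ethics -> Mon; Physics -> Tue).

No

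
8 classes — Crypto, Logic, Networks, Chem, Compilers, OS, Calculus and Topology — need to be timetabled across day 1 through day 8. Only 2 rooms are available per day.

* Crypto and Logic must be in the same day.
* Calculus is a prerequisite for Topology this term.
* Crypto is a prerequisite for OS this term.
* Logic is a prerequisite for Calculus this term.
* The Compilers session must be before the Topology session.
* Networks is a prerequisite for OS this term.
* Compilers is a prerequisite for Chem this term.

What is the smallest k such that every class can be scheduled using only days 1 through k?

4 days

The precedence chain requires at least 3 distinct days.
With at most 2 per day and 8 classes, at least 4 days are needed.
4 works (last occupied day: day 4): for example Networks -> day 1, Crypto -> day 2, Compilers -> day 1, Topology -> day 4, Chem -> day 4, OS -> day 3, Calculus -> day 3, Logic -> day 2.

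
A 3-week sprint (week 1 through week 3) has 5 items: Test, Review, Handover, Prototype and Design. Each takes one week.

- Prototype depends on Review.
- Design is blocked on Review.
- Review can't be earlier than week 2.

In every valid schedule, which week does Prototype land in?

week 3

Precedence pushes Prototype to at least week 3.
So Prototype is pinned to week 3.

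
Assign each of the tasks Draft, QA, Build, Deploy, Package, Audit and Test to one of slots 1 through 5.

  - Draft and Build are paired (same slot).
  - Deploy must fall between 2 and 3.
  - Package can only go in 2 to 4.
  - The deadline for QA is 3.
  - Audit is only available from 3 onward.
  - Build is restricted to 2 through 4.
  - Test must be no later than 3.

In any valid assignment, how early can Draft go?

2

Draft must be in the same slot as Build, which can't be before 2, so Draft is at least 2; Draft must be in the same slot as Build, which can't be after 4, so Draft is at most 4.
Draft at 2 is achievable: Build=2; Deploy=2; Draft=2; Package=2; Test=1; QA=1; Audit=3.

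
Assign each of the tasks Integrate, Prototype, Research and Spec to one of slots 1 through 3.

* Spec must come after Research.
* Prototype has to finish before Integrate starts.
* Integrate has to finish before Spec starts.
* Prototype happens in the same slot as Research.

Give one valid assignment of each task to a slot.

Prototype=1; Integrate=2; Spec=3; Research=1

Checking: Prototype(1) before Integrate(2); Research(1) before Spec(3); Integrate(2) before Spec(3); Prototype = Research = 1.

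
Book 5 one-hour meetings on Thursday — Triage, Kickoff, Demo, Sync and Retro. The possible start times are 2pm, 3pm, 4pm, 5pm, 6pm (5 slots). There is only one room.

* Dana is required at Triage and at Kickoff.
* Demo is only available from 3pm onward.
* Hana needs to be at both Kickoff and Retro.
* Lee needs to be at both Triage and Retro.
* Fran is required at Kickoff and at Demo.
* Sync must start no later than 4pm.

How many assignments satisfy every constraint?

Splitting on Triage: it can be 2pm (12), 3pm (10), 4pm (10), 5pm (14), 6pm (14). Listing each branch's schedules as (Kickoff, Demo, Sync, Retro):
Triage=2pm: (3pm,5pm,4pm,6pm) (3pm,6pm,4pm,5pm) (4pm,5pm,3pm,6pm) (4pm,6pm,3pm,5pm) (5pm,3pm,4pm,6pm) (5pm,4pm,3pm,6pm) (5pm,6pm,3pm,4pm) (5pm,6pm,4pm,3pm) (6pm,3pm,4pm,5pm) (6pm,4pm,3pm,5pm) (6pm,5pm,3pm,4pm) (6pm,5pm,4pm,3pm) — 12.
Triage=3pm: (2pm,5pm,4pm,6pm) (2pm,6pm,4pm,5pm) (4pm,5pm,2pm,6pm) (4pm,6pm,2pm,5pm) (5pm,4pm,2pm,6pm) (5pm,6pm,2pm,4pm) (5pm,6pm,4pm,2pm) (6pm,4pm,2pm,5pm) (6pm,5pm,2pm,4pm) (6pm,5pm,4pm,2pm) — 10.
Triage=4pm: (2pm,5pm,3pm,6pm) (2pm,6pm,3pm,5pm) (3pm,5pm,2pm,6pm) (3pm,6pm,2pm,5pm) (5pm,3pm,2pm,6pm) (5pm,6pm,2pm,3pm) (5pm,6pm,3pm,2pm) (6pm,3pm,2pm,5pm) (6pm,5pm,2pm,3pm) (6pm,5pm,3pm,2pm) — 10.
Triage=5pm: (2pm,3pm,4pm,6pm) (2pm,4pm,3pm,6pm) (2pm,6pm,3pm,4pm) (2pm,6pm,4pm,3pm) (3pm,4pm,2pm,6pm) (3pm,6pm,2pm,4pm) (3pm,6pm,4pm,2pm) (4pm,3pm,2pm,6pm) (4pm,6pm,2pm,3pm) (4pm,6pm,3pm,2pm) (6pm,3pm,2pm,4pm) (6pm,3pm,4pm,2pm) (6pm,4pm,2pm,3pm) (6pm,4pm,3pm,2pm) — 14.
Triage=6pm: (2pm,3pm,4pm,5pm) (2pm,4pm,3pm,5pm) (2pm,5pm,3pm,4pm) (2pm,5pm,4pm,3pm) (3pm,4pm,2pm,5pm) (3pm,5pm,2pm,4pm) (3pm,5pm,4pm,2pm) (4pm,3pm,2pm,5pm) (4pm,5pm,2pm,3pm) (4pm,5pm,3pm,2pm) (5pm,3pm,2pm,4pm) (5pm,3pm,4pm,2pm) (5pm,4pm,2pm,3pm) (5pm,4pm,3pm,2pm) — 14.
Summing: 12 + 10 + 10 + 14 + 14 = 60.

60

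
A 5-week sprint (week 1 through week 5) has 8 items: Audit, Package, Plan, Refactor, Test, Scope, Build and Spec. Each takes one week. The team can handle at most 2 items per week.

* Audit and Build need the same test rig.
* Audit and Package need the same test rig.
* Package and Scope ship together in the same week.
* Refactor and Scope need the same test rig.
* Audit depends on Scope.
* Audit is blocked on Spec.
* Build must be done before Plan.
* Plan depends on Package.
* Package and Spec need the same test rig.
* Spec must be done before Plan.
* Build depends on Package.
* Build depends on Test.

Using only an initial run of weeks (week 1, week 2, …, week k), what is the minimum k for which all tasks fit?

4 weeks

The precedence chain requires at least 3 distinct weeks.
With at most 2 per week and 8 tasks, at least 4 weeks are needed.
4 works (last occupied week: week 4): for example Scope=week 1, Plan=week 4, Test=week 2, Package=week 1, Spec=week 2, Build=week 3, Audit=week 4, Refactor=week 3.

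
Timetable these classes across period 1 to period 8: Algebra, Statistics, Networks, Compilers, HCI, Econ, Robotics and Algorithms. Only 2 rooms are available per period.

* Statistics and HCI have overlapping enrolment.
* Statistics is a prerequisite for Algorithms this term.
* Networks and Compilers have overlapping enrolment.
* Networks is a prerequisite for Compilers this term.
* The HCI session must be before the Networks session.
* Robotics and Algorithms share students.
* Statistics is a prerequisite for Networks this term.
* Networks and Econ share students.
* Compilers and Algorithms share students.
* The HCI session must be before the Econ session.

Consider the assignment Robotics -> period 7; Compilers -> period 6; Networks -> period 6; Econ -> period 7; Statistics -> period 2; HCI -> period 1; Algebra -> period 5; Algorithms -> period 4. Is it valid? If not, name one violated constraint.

Statistics and HCI have overlapping enrolment — holds.
Networks and Compilers have overlapping enrolment — violated.
Robotics and Algorithms share students — holds.
Compilers and Algorithms share students — holds.
Only 2 rooms are available per period — holds.
Networks is a prerequisite for Compilers this term — violated.
The HCI session must be before the Econ session — holds.
Statistics is a prerequisite for Algorithms this term — holds.
Networks and Econ share students — holds.
Statistics is a prerequisite for Networks this term — holds.
The HCI session must be before the Networks session — holds.

Invalid. Networks and Compilers have overlapping enrolment.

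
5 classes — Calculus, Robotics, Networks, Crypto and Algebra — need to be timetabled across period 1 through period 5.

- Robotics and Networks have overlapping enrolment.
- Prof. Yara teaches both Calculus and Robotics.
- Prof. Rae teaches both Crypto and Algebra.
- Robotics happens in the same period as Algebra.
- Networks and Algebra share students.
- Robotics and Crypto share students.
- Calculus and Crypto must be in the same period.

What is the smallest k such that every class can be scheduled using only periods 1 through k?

2

Could 1 period be enough, i.e. nothing placed later than period 1? No: Crypto can't share with Robotics (period 1) → nothing is left.
So 1 period is not enough.
2 works (last occupied period: period 2): for example Calculus -> period 1, Algebra -> period 2, Networks -> period 1, Crypto -> period 1, Robotics -> period 2.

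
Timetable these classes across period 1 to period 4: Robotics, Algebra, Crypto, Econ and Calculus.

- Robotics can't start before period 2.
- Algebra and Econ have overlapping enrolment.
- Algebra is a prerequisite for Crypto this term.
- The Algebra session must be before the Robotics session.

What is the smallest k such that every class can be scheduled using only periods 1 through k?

2 periods

The precedence chain requires at least 2 distinct periods.
2 works (last occupied period: period 2): for example Econ=period 2; Crypto=period 2; Calculus=period 1; Robotics=period 2; Algebra=period 1.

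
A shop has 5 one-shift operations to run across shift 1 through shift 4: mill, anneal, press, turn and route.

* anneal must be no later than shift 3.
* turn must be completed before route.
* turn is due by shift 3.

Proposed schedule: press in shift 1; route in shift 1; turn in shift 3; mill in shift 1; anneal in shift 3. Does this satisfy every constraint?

anneal must be no later than shift 3 — holds.
turn is due by shift 3 — holds.
turn must be completed before route — violated.

Invalid. turn must be completed before route.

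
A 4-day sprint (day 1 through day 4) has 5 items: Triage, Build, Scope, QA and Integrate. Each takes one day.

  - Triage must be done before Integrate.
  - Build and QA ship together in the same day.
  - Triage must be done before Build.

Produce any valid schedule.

QA=day 2; Integrate=day 2; Triage=day 1; Scope=day 1; Build=day 2

Checking: Triage(day 1) before Integrate(day 2); Triage(day 1) before Build(day 2); Build = QA = day 2.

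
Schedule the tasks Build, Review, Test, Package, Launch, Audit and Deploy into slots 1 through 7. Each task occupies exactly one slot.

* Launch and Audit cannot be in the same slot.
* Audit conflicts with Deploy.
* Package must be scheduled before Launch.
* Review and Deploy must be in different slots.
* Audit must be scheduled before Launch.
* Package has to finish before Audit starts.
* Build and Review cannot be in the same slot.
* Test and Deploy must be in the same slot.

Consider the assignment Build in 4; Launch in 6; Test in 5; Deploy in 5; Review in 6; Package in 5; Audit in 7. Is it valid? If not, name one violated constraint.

No. Audit must be scheduled before Launch is not satisfied.

Package has to finish before Audit starts — holds.
Package must be scheduled before Launch — holds.
Test and Deploy must be in the same slot — holds.
Review and Deploy must be in different slots — holds.
Launch and Audit cannot be in the same slot — holds.
Build and Review cannot be in the same slot — holds.
Audit must be scheduled before Launch — violated.
Audit conflicts with Deploy — holds.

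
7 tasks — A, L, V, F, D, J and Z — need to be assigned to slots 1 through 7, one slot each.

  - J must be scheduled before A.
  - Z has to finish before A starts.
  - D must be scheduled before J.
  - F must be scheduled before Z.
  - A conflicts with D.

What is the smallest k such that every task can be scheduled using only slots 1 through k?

The precedence chain requires at least 3 distinct slots.
3 works (last occupied slot: 3): for example L in 1; A in 3; J in 2; V in 1; Z in 2; D in 1; F in 1.

3 slots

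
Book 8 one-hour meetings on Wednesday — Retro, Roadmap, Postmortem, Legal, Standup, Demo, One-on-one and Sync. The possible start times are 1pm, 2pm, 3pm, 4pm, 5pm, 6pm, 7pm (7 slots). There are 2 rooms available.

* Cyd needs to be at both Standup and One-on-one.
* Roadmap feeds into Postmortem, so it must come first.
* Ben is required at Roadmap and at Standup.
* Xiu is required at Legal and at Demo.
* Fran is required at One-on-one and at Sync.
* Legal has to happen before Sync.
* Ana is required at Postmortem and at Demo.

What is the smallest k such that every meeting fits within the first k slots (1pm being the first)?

4 slots

The precedence chain requires at least 2 distinct slots.
With at most 2 per slot and 8 meetings, at least 4 slots are needed.
4 works (last occupied slot: 4pm): for example Postmortem in 2pm, Roadmap in 1pm, Demo in 4pm, One-on-one in 4pm, Retro in 3pm, Standup in 3pm, Legal in 1pm, Sync in 2pm.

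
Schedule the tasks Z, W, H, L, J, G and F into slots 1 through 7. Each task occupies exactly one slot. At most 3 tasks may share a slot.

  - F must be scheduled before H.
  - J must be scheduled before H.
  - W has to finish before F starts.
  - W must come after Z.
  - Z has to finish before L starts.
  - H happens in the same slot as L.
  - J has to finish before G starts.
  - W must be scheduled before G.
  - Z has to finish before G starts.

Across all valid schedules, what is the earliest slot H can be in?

4

Precedence pushes H to at least 4.
H at 4 is achievable: H -> 4; G -> 3; L -> 4; W -> 2; J -> 1; Z -> 1; F -> 3.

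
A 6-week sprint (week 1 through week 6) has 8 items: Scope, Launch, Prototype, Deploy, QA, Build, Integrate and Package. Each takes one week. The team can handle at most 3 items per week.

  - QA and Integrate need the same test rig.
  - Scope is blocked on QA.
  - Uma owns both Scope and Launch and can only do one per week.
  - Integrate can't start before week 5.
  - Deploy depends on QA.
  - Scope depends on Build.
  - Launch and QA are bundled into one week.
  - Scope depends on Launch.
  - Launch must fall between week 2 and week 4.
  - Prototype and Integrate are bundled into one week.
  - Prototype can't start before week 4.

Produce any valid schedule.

Launch in week 2; QA in week 2; Prototype in week 5; Scope in week 3; Build in week 1; Integrate in week 5; Deploy in week 3; Package in week 1

Checking: Build(week 1) before Scope(week 3); QA(week 2) before Scope(week 3); QA(week 2) before Deploy(week 3); Launch(week 2) before Scope(week 3); QA(week 2) != Integrate(week 5); Scope(week 3) != Launch(week 2); Prototype = Integrate = week 5; Launch = QA = week 2; Launch=week 2 in [week 2,week 4]; Integrate=week 5 in [week 5,week 6]; Prototype=week 5 in [week 4,week 6]; max 2 per week (cap 3).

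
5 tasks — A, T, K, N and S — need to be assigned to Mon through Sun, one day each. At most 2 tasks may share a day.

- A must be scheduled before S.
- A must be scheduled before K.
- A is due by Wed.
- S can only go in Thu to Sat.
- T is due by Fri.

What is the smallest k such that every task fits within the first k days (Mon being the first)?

4

The precedence chain requires at least 2 distinct days.
With at most 2 per day and 5 tasks, at least 3 days are needed.
S can't be placed before Thu — that is day 4 counting from Mon — so the schedule must run through at least 4 days.
4 works (last occupied day: Thu): for example A in Mon, S in Thu, K in Tue, T in Mon, N in Tue.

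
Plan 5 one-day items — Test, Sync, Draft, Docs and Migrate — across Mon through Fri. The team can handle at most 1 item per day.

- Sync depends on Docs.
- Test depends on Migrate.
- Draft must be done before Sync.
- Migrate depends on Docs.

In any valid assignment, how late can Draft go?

Thu

Downstream work caps Draft at Thu.
Draft at Thu is achievable: Test=Wed; Draft=Thu; Sync=Fri; Migrate=Tue; Docs=Mon.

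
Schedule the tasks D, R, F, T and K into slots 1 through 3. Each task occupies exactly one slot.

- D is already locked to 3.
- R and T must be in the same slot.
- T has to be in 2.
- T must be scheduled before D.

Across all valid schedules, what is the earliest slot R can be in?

R must be in the same slot as T, which can't be before 2, so R is at least 2; R must be in the same slot as T, which can't be after 2, so R is at most 2.
R at 2 is achievable: F=1, D=3, R=2, K=1, T=2.

2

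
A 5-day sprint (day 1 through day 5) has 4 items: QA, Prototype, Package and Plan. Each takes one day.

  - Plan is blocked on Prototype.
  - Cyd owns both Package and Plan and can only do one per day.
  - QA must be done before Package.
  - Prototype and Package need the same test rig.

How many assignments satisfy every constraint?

Splitting on QA: it can be day 1 (24), day 2 (18), day 3 (12), day 4 (6). Listing each branch's schedules as (Prototype, Package, Plan) by day number:
QA=day 1: (1,2,3) (1,2,4) (1,2,5) (1,3,2) (1,3,4) (1,3,5) (1,4,2) (1,4,3) (1,4,5) (1,5,2) (1,5,3) (1,5,4) (2,3,4) (2,3,5) (2,4,3) (2,4,5) (2,5,3) (2,5,4) (3,2,4) (3,2,5) (3,4,5) (3,5,4) (4,2,5) (4,3,5) — 24.
QA=day 2: (1,3,2) (1,3,4) (1,3,5) (1,4,2) (1,4,3) (1,4,5) (1,5,2) (1,5,3) (1,5,4) (2,3,4) (2,3,5) (2,4,3) (2,4,5) (2,5,3) (2,5,4) (3,4,5) (3,5,4) (4,3,5) — 18.
QA=day 3: (1,4,2) (1,4,3) (1,4,5) (1,5,2) (1,5,3) (1,5,4) (2,4,3) (2,4,5) (2,5,3) (2,5,4) (3,4,5) (3,5,4) — 12.
QA=day 4: (1,5,2) (1,5,3) (1,5,4) (2,5,3) (2,5,4) (3,5,4) — 6.
Summing: 24 + 18 + 12 + 6 = 60.

60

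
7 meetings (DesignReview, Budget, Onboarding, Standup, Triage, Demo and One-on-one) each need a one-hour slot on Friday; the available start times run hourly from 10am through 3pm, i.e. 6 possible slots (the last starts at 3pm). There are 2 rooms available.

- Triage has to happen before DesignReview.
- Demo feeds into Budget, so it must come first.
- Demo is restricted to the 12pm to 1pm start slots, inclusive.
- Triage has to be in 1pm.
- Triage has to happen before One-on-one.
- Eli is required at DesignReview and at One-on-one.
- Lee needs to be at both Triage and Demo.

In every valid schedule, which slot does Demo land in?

Demo's window is 12pm–1pm.
Triage is fixed at 1pm, and Demo can't share a slot with Triage.
So Demo must be 12pm.

12pm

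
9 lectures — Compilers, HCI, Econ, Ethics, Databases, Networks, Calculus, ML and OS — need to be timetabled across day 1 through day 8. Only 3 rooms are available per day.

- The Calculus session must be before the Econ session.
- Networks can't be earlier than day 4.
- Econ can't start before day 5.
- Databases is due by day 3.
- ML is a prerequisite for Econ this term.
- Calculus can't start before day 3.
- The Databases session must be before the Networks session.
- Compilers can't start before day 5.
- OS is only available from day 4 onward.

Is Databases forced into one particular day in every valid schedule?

No

Databases can be day 1 (e.g. OS -> day 4, Networks -> day 4, Databases -> day 1, ML -> day 1, Compilers -> day 5, Ethics -> day 2, HCI -> day 1, Calculus -> day 3, Econ -> day 5) or day 2 (e.g. Calculus=day 3, Compilers=day 5, Networks=day 4, OS=day 4, HCI=day 1, Econ=day 5, ML=day 1, Databases=day 2, Ethics=day 1).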